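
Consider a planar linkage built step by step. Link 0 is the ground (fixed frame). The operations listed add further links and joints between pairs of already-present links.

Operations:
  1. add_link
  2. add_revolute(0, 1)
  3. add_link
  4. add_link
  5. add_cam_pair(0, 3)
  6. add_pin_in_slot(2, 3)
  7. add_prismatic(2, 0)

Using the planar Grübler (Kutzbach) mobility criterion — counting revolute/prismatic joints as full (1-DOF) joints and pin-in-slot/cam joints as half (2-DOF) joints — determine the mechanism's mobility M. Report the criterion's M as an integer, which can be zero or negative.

L=1 J1=0 J2=0
add link → L=2 J1=0 J2=0
R@0,1 dof=1 J1 → L=2 J1=1 J2=0
add link → L=3 J1=1 J2=0
add link → L=4 J1=1 J2=0
C@0,3 dof=2 J2 → L=4 J1=1 J2=1
PS@2,3 dof=2 J2 → L=4 J1=1 J2=2
P@2,0 dof=1 J1 → L=4 J1=2 J2=2
M=3(L−1)−2J1−J2=3·3−2·2−2=3

M = 3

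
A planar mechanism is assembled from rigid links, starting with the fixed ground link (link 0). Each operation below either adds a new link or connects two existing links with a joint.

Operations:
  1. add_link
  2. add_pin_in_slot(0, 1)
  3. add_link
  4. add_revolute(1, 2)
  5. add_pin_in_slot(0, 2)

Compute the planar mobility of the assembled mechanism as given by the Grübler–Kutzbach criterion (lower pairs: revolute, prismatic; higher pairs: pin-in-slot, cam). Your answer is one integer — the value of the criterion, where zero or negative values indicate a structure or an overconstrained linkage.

link 0 = ground. State L|J1|J2 = 1|0|0
+link1  2|0|0
PS(0,1) f=2→J2  2|0|1
+link2  3|0|1
R(1,2) f=1→J1  3|1|1
PS(0,2) f=2→J2  3|1|2
M = 3(3−1)−2·1−2 = 6−2−2 = 2

M = 2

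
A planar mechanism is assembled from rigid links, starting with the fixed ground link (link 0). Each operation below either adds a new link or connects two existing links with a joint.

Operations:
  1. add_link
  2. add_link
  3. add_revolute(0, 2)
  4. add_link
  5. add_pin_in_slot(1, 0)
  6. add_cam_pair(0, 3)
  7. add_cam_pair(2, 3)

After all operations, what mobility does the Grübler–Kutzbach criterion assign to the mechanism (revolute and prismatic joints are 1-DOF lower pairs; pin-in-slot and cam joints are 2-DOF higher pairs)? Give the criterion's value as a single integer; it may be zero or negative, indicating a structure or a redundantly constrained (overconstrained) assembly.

M = 4

L=1 J1=0 J2=0
add link → L=2 J1=0 J2=0
add link → L=3 J1=0 J2=0
R@0,2 dof=1 J1 → L=3 J1=1 J2=0
add link → L=4 J1=1 J2=0
PS@1,0 dof=2 J2 → L=4 J1=1 J2=1
C@0,3 dof=2 J2 → L=4 J1=1 J2=2
C@2,3 dof=2 J2 → L=4 J1=1 J2=3
M=3(L−1)−2J1−J2=3·3−2·1−3=4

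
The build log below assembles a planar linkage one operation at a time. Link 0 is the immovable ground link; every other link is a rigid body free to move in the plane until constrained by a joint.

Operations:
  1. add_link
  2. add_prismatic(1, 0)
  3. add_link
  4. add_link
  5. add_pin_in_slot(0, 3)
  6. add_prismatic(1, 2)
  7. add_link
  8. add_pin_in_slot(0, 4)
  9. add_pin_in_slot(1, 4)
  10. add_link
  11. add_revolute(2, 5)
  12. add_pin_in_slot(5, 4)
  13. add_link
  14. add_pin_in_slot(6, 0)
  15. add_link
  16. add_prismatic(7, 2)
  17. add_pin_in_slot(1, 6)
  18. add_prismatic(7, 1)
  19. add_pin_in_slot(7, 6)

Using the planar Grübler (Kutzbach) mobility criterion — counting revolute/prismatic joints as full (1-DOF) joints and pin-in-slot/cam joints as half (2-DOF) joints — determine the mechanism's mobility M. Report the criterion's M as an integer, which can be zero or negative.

M = 4

L=1 J1=0 J2=0
add link → L=2 J1=0 J2=0
P@1,0 dof=1 J1 → L=2 J1=1 J2=0
add link → L=3 J1=1 J2=0
add link → L=4 J1=1 J2=0
PS@0,3 dof=2 J2 → L=4 J1=1 J2=1
P@1,2 dof=1 J1 → L=4 J1=2 J2=1
add link → L=5 J1=2 J2=1
PS@0,4 dof=2 J2 → L=5 J1=2 J2=2
PS@1,4 dof=2 J2 → L=5 J1=2 J2=3
add link → L=6 J1=2 J2=3
R@2,5 dof=1 J1 → L=6 J1=3 J2=3
PS@5,4 dof=2 J2 → L=6 J1=3 J2=4
add link → L=7 J1=3 J2=4
PS@6,0 dof=2 J2 → L=7 J1=3 J2=5
add link → L=8 J1=3 J2=5
P@7,2 dof=1 J1 → L=8 J1=4 J2=5
PS@1,6 dof=2 J2 → L=8 J1=4 J2=6
P@7,1 dof=1 J1 → L=8 J1=5 J2=6
PS@7,6 dof=2 J2 → L=8 J1=5 J2=7
M=3(L−1)−2J1−J2=3·7−2·5−7=4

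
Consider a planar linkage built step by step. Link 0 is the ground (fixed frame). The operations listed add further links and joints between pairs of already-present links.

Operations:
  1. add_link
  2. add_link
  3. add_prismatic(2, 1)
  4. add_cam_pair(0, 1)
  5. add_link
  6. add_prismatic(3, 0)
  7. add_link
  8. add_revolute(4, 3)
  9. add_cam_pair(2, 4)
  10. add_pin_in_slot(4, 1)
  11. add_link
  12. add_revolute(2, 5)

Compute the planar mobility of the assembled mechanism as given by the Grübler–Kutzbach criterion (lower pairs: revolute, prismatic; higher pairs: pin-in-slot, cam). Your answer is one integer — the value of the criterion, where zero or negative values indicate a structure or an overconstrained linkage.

ground; <1,0,0>
#1 <2,0,0>
#2 <3,0,0>
P:2↔1 J1 <3,1,0>
C:0↔1 J2 <3,1,1>
#3 <4,1,1>
P:3↔0 J1 <4,2,1>
#4 <5,2,1>
R:4↔3 J1 <5,3,1>
C:2↔4 J2 <5,3,2>
PS:4↔1 J2 <5,3,3>
#5 <6,3,3>
R:2↔5 J1 <6,4,3>
3×5 − 2×4 − 1×3 = 4

M = 4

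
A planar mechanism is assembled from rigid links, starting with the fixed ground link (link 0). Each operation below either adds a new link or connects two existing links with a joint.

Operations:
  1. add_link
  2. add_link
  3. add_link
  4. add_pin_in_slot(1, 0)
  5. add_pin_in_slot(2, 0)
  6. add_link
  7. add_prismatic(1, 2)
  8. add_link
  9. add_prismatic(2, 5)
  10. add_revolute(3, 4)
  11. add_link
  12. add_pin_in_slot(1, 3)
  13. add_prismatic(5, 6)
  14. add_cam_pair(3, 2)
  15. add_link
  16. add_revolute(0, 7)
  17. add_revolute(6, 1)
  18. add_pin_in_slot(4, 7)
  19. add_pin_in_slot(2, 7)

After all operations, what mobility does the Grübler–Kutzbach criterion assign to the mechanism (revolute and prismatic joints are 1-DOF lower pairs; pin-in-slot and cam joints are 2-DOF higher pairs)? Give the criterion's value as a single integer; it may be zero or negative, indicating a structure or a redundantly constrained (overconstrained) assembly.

(L,J1,J2)=(1,0,0); link0 fixed
link1: (2,0,0)
link2: (3,0,0)
link3: (4,0,0)
PS 1-0 [J2]: (4,0,1)
PS 2-0 [J2]: (4,0,2)
link4: (5,0,2)
P 1-2 [J1]: (5,1,2)
link5: (6,1,2)
P 2-5 [J1]: (6,2,2)
R 3-4 [J1]: (6,3,2)
link6: (7,3,2)
PS 1-3 [J2]: (7,3,3)
P 5-6 [J1]: (7,4,3)
C 3-2 [J2]: (7,4,4)
link7: (8,4,4)
R 0-7 [J1]: (8,5,4)
R 6-1 [J1]: (8,6,4)
PS 4-7 [J2]: (8,6,5)
PS 2-7 [J2]: (8,6,6)
Grübler: 3·7 − 2·6 − 6 = 3

M = 3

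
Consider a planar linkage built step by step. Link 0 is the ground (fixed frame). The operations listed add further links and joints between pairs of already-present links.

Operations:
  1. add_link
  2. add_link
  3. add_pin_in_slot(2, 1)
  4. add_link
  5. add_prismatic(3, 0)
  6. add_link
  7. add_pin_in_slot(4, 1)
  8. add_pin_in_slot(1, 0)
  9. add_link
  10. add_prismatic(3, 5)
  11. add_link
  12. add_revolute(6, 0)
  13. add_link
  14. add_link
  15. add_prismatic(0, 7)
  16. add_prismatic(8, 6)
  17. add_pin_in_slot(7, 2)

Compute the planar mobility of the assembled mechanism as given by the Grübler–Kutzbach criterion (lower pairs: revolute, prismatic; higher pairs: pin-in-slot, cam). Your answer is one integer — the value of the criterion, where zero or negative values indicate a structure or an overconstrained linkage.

M = 10

L=1 J1=0 J2=0
add link → L=2 J1=0 J2=0
add link → L=3 J1=0 J2=0
PS@2,1 dof=2 J2 → L=3 J1=0 J2=1
add link → L=4 J1=0 J2=1
P@3,0 dof=1 J1 → L=4 J1=1 J2=1
add link → L=5 J1=1 J2=1
PS@4,1 dof=2 J2 → L=5 J1=1 J2=2
PS@1,0 dof=2 J2 → L=5 J1=1 J2=3
add link → L=6 J1=1 J2=3
P@3,5 dof=1 J1 → L=6 J1=2 J2=3
add link → L=7 J1=2 J2=3
R@6,0 dof=1 J1 → L=7 J1=3 J2=3
add link → L=8 J1=3 J2=3
add link → L=9 J1=3 J2=3
P@0,7 dof=1 J1 → L=9 J1=4 J2=3
P@8,6 dof=1 J1 → L=9 J1=5 J2=3
PS@7,2 dof=2 J2 → L=9 J1=5 J2=4
M=3(L−1)−2J1−J2=3·8−2·5−4=10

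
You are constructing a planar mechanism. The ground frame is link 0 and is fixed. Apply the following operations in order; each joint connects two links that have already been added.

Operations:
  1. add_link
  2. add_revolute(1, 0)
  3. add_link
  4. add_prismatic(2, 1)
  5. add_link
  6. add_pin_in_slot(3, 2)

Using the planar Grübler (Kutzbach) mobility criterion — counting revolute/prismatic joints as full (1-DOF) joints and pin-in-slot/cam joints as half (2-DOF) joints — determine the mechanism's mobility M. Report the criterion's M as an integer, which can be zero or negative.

M = 4

link 0 = ground. State L|J1|J2 = 1|0|0
+link1  2|0|0
R(1,0) f=1→J1  2|1|0
+link2  3|1|0
P(2,1) f=1→J1  3|2|0
+link3  4|2|0
PS(3,2) f=2→J2  4|2|1
M = 3(4−1)−2·2−1 = 9−4−1 = 4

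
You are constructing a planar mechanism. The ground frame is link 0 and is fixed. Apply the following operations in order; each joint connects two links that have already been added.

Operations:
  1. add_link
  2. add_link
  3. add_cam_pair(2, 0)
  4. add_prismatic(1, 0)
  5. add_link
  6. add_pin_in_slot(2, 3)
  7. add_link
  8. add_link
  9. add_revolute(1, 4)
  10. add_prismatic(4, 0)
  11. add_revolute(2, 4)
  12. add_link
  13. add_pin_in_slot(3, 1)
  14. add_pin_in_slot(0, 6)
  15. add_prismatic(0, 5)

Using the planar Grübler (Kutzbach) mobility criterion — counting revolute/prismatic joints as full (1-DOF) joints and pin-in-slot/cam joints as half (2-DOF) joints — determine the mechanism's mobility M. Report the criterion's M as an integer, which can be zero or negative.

M = 4

ground; <1,0,0>
#1 <2,0,0>
#2 <3,0,0>
C:2↔0 J2 <3,0,1>
P:1↔0 J1 <3,1,1>
#3 <4,1,1>
PS:2↔3 J2 <4,1,2>
#4 <5,1,2>
#5 <6,1,2>
R:1↔4 J1 <6,2,2>
P:4↔0 J1 <6,3,2>
R:2↔4 J1 <6,4,2>
#6 <7,4,2>
PS:3↔1 J2 <7,4,3>
PS:0↔6 J2 <7,4,4>
P:0↔5 J1 <7,5,4>
3×6 − 2×5 − 1×4 = 4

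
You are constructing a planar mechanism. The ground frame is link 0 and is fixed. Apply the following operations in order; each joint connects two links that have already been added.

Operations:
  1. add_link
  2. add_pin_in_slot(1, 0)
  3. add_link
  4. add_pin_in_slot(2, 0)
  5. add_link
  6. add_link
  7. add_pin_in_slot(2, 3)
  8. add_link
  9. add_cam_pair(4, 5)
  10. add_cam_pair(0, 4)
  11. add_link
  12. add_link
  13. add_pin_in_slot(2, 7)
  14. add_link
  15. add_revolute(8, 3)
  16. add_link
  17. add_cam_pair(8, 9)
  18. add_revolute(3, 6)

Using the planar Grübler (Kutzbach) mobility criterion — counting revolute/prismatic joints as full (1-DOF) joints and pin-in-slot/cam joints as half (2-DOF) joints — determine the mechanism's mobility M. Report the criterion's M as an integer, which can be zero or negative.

M = 16

ground; <1,0,0>
#1 <2,0,0>
PS:1↔0 J2 <2,0,1>
#2 <3,0,1>
PS:2↔0 J2 <3,0,2>
#3 <4,0,2>
#4 <5,0,2>
PS:2↔3 J2 <5,0,3>
#5 <6,0,3>
C:4↔5 J2 <6,0,4>
C:0↔4 J2 <6,0,5>
#6 <7,0,5>
#7 <8,0,5>
PS:2↔7 J2 <8,0,6>
#8 <9,0,6>
R:8↔3 J1 <9,1,6>
#9 <10,1,6>
C:8↔9 J2 <10,1,7>
R:3↔6 J1 <10,2,7>
3×9 − 2×2 − 1×7 = 16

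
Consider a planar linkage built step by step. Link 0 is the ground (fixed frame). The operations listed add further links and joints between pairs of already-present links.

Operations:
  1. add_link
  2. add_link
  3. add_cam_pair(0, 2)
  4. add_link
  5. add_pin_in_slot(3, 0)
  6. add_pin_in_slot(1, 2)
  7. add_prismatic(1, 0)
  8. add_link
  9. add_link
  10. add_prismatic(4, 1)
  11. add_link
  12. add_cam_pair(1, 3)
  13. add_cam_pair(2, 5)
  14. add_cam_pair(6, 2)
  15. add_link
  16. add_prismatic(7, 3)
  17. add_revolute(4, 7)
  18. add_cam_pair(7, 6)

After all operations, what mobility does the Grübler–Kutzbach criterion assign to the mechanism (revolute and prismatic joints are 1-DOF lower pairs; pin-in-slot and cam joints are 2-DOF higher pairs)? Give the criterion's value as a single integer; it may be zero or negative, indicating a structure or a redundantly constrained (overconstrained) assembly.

L=1 J1=0 J2=0
add link → L=2 J1=0 J2=0
add link → L=3 J1=0 J2=0
C@0,2 dof=2 J2 → L=3 J1=0 J2=1
add link → L=4 J1=0 J2=1
PS@3,0 dof=2 J2 → L=4 J1=0 J2=2
PS@1,2 dof=2 J2 → L=4 J1=0 J2=3
P@1,0 dof=1 J1 → L=4 J1=1 J2=3
add link → L=5 J1=1 J2=3
add link → L=6 J1=1 J2=3
P@4,1 dof=1 J1 → L=6 J1=2 J2=3
add link → L=7 J1=2 J2=3
C@1,3 dof=2 J2 → L=7 J1=2 J2=4
C@2,5 dof=2 J2 → L=7 J1=2 J2=5
C@6,2 dof=2 J2 → L=7 J1=2 J2=6
add link → L=8 J1=2 J2=6
P@7,3 dof=1 J1 → L=8 J1=3 J2=6
R@4,7 dof=1 J1 → L=8 J1=4 J2=6
C@7,6 dof=2 J2 → L=8 J1=4 J2=7
M=3(L−1)−2J1−J2=3·7−2·4−7=6

M = 6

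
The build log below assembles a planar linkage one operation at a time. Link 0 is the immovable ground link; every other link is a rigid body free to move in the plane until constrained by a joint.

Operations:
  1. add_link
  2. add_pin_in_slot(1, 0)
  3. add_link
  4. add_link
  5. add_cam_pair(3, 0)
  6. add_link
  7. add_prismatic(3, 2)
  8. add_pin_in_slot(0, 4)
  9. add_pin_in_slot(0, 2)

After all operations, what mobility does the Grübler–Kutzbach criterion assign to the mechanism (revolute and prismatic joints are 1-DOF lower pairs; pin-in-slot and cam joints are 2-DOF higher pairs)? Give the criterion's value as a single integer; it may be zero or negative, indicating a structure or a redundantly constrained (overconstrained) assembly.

(L,J1,J2)=(1,0,0); link0 fixed
link1: (2,0,0)
PS 1-0 [J2]: (2,0,1)
link2: (3,0,1)
link3: (4,0,1)
C 3-0 [J2]: (4,0,2)
link4: (5,0,2)
P 3-2 [J1]: (5,1,2)
PS 0-4 [J2]: (5,1,3)
PS 0-2 [J2]: (5,1,4)
Grübler: 3·4 − 2·1 − 4 = 6

M = 6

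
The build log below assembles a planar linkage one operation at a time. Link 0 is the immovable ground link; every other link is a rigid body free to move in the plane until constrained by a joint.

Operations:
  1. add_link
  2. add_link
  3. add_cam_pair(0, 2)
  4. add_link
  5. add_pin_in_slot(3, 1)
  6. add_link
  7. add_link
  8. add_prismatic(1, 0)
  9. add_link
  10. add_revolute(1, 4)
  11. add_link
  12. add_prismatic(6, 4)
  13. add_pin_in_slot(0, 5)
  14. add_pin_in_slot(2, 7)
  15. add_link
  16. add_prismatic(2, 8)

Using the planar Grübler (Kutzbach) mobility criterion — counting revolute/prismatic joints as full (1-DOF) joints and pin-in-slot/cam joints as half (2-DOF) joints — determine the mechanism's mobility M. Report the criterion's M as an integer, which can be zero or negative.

[1;0;0] (link 0 is ground)
L+ [2;0;0]
L+ [3;0;0]
C(0,2)∈J2 [3;0;1]
L+ [4;0;1]
PS(3,1)∈J2 [4;0;2]
L+ [5;0;2]
L+ [6;0;2]
P(1,0)∈J1 [6;1;2]
L+ [7;1;2]
R(1,4)∈J1 [7;2;2]
L+ [8;2;2]
P(6,4)∈J1 [8;3;2]
PS(0,5)∈J2 [8;3;3]
PS(2,7)∈J2 [8;3;4]
L+ [9;3;4]
P(2,8)∈J1 [9;4;4]
mobility = 24 − 8 − 4 = 12

M = 12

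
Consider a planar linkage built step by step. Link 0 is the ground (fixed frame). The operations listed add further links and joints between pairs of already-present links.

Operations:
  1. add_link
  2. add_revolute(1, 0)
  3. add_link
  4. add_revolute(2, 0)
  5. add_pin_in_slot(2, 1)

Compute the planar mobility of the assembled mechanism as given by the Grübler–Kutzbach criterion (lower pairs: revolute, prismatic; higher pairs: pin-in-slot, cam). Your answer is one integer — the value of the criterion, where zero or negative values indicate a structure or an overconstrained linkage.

M = 1

L=1 J1=0 J2=0
add link → L=2 J1=0 J2=0
R@1,0 dof=1 J1 → L=2 J1=1 J2=0
add link → L=3 J1=1 J2=0
R@2,0 dof=1 J1 → L=3 J1=2 J2=0
PS@2,1 dof=2 J2 → L=3 J1=2 J2=1
M=3(L−1)−2J1−J2=3·2−2·2−1=1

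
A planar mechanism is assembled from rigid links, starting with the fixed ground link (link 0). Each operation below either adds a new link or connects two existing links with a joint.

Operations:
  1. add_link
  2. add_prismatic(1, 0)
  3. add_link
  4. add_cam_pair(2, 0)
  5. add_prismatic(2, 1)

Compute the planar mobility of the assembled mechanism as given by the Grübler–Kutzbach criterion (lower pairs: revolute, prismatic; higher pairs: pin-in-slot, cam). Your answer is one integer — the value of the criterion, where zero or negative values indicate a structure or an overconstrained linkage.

M = 1

ground; <1,0,0>
#1 <2,0,0>
P:1↔0 J1 <2,1,0>
#2 <3,1,0>
C:2↔0 J2 <3,1,1>
P:2↔1 J1 <3,2,1>
3×2 − 2×2 − 1×1 = 1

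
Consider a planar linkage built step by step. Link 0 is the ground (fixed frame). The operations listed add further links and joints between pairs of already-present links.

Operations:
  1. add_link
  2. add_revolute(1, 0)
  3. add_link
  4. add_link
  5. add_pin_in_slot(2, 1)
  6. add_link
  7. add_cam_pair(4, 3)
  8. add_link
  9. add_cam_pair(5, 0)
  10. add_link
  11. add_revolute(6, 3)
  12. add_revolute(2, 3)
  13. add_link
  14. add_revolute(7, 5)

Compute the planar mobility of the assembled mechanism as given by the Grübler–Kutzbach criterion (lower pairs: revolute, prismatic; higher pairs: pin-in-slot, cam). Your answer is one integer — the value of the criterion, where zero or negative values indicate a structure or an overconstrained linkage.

(L,J1,J2)=(1,0,0); link0 fixed
link1: (2,0,0)
R 1-0 [J1]: (2,1,0)
link2: (3,1,0)
link3: (4,1,0)
PS 2-1 [J2]: (4,1,1)
link4: (5,1,1)
C 4-3 [J2]: (5,1,2)
link5: (6,1,2)
C 5-0 [J2]: (6,1,3)
link6: (7,1,3)
R 6-3 [J1]: (7,2,3)
R 2-3 [J1]: (7,3,3)
link7: (8,3,3)
R 7-5 [J1]: (8,4,3)
Grübler: 3·7 − 2·4 − 3 = 10

M = 10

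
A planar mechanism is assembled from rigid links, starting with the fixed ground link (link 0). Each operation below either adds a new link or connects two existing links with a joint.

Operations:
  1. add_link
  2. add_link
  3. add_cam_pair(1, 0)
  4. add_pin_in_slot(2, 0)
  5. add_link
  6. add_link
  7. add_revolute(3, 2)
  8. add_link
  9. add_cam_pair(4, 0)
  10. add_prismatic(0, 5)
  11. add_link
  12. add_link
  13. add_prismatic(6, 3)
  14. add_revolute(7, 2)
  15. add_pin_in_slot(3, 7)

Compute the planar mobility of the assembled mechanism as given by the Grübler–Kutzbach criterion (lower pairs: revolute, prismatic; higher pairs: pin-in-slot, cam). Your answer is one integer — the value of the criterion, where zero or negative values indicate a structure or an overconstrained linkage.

M = 9

(L,J1,J2)=(1,0,0); link0 fixed
link1: (2,0,0)
link2: (3,0,0)
C 1-0 [J2]: (3,0,1)
PS 2-0 [J2]: (3,0,2)
link3: (4,0,2)
link4: (5,0,2)
R 3-2 [J1]: (5,1,2)
link5: (6,1,2)
C 4-0 [J2]: (6,1,3)
P 0-5 [J1]: (6,2,3)
link6: (7,2,3)
link7: (8,2,3)
P 6-3 [J1]: (8,3,3)
R 7-2 [J1]: (8,4,3)
PS 3-7 [J2]: (8,4,4)
Grübler: 3·7 − 2·4 − 4 = 9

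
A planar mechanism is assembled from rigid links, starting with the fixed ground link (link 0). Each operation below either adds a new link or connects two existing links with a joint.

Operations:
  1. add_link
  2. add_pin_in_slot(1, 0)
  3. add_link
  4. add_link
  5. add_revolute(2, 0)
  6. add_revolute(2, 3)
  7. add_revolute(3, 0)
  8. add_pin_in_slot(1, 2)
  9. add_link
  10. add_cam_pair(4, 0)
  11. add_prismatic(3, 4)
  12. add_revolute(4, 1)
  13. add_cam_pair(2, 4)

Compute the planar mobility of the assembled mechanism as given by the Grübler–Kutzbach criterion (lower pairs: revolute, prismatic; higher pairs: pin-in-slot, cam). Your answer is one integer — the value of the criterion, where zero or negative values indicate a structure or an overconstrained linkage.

L=1 J1=0 J2=0
add link → L=2 J1=0 J2=0
PS@1,0 dof=2 J2 → L=2 J1=0 J2=1
add link → L=3 J1=0 J2=1
add link → L=4 J1=0 J2=1
R@2,0 dof=1 J1 → L=4 J1=1 J2=1
R@2,3 dof=1 J1 → L=4 J1=2 J2=1
R@3,0 dof=1 J1 → L=4 J1=3 J2=1
PS@1,2 dof=2 J2 → L=4 J1=3 J2=2
add link → L=5 J1=3 J2=2
C@4,0 dof=2 J2 → L=5 J1=3 J2=3
P@3,4 dof=1 J1 → L=5 J1=4 J2=3
R@4,1 dof=1 J1 → L=5 J1=5 J2=3
C@2,4 dof=2 J2 → L=5 J1=5 J2=4
M=3(L−1)−2J1−J2=3·4−2·5−4=-2

M = -2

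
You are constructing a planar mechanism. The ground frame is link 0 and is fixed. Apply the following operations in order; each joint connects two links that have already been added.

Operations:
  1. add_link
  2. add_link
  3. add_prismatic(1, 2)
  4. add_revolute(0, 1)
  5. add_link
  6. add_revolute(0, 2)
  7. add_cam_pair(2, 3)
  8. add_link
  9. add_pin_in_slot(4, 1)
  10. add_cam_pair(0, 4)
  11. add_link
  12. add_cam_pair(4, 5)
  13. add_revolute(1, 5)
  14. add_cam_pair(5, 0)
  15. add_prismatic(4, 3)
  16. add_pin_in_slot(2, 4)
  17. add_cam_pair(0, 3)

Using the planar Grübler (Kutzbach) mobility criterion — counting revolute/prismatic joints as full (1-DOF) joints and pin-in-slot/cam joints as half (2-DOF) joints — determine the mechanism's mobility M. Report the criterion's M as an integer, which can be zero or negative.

(L,J1,J2)=(1,0,0); link0 fixed
link1: (2,0,0)
link2: (3,0,0)
P 1-2 [J1]: (3,1,0)
R 0-1 [J1]: (3,2,0)
link3: (4,2,0)
R 0-2 [J1]: (4,3,0)
C 2-3 [J2]: (4,3,1)
link4: (5,3,1)
PS 4-1 [J2]: (5,3,2)
C 0-4 [J2]: (5,3,3)
link5: (6,3,3)
C 4-5 [J2]: (6,3,4)
R 1-5 [J1]: (6,4,4)
C 5-0 [J2]: (6,4,5)
P 4-3 [J1]: (6,5,5)
PS 2-4 [J2]: (6,5,6)
C 0-3 [J2]: (6,5,7)
Grübler: 3·5 − 2·5 − 7 = -2

M = -2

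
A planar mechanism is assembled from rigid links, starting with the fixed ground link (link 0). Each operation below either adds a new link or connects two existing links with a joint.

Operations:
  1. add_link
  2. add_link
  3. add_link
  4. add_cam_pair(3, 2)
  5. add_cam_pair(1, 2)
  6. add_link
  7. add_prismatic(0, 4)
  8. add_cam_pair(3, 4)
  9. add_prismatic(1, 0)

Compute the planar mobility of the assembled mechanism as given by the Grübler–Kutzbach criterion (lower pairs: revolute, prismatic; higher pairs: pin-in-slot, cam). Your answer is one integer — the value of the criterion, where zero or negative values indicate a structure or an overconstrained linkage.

[1;0;0] (link 0 is ground)
L+ [2;0;0]
L+ [3;0;0]
L+ [4;0;0]
C(3,2)∈J2 [4;0;1]
C(1,2)∈J2 [4;0;2]
L+ [5;0;2]
P(0,4)∈J1 [5;1;2]
C(3,4)∈J2 [5;1;3]
P(1,0)∈J1 [5;2;3]
mobility = 12 − 4 − 3 = 5

M = 5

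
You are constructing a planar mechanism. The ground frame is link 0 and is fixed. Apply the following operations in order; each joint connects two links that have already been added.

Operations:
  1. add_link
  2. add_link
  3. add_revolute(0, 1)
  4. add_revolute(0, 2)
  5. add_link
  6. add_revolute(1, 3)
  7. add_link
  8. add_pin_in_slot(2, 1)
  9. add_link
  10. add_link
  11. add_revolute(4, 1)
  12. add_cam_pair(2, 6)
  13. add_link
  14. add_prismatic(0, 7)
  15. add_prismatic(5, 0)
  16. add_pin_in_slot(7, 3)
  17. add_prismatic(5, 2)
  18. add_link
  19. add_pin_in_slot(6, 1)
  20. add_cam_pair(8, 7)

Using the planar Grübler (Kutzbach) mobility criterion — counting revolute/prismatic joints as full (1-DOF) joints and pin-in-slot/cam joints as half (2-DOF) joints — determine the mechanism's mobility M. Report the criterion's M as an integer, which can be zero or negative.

link 0 = ground. State L|J1|J2 = 1|0|0
+link1  2|0|0
+link2  3|0|0
R(0,1) f=1→J1  3|1|0
R(0,2) f=1→J1  3|2|0
+link3  4|2|0
R(1,3) f=1→J1  4|3|0
+link4  5|3|0
PS(2,1) f=2→J2  5|3|1
+link5  6|3|1
+link6  7|3|1
R(4,1) f=1→J1  7|4|1
C(2,6) f=2→J2  7|4|2
+link7  8|4|2
P(0,7) f=1→J1  8|5|2
P(5,0) f=1→J1  8|6|2
PS(7,3) f=2→J2  8|6|3
P(5,2) f=1→J1  8|7|3
+link8  9|7|3
PS(6,1) f=2→J2  9|7|4
C(8,7) f=2→J2  9|7|5
M = 3(9−1)−2·7−5 = 24−14−5 = 5

M = 5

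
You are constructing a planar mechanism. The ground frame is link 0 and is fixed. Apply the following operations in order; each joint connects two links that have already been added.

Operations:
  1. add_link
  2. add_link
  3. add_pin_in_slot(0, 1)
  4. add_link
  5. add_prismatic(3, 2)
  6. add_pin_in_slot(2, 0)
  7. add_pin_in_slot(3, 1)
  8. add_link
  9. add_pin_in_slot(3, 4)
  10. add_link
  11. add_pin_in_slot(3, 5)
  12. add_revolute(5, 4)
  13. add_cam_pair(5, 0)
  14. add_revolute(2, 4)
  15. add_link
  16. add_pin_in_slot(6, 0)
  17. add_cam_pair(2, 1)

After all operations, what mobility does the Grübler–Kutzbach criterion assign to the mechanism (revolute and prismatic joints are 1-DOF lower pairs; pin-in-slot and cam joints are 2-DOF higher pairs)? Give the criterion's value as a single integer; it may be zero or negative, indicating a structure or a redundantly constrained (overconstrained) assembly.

M = 4

ground; <1,0,0>
#1 <2,0,0>
#2 <3,0,0>
PS:0↔1 J2 <3,0,1>
#3 <4,0,1>
P:3↔2 J1 <4,1,1>
PS:2↔0 J2 <4,1,2>
PS:3↔1 J2 <4,1,3>
#4 <5,1,3>
PS:3↔4 J2 <5,1,4>
#5 <6,1,4>
PS:3↔5 J2 <6,1,5>
R:5↔4 J1 <6,2,5>
C:5↔0 J2 <6,2,6>
R:2↔4 J1 <6,3,6>
#6 <7,3,6>
PS:6↔0 J2 <7,3,7>
C:2↔1 J2 <7,3,8>
3×6 − 2×3 − 1×8 = 4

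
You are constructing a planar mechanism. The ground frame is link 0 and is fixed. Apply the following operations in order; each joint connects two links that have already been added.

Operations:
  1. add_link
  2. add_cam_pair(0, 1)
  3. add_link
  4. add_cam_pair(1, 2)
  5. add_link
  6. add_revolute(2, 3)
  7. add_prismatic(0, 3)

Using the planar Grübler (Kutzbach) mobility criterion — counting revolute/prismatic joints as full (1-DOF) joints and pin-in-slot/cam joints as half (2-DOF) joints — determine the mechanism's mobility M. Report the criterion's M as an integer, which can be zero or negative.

M = 3

L=1 J1=0 J2=0
add link → L=2 J1=0 J2=0
C@0,1 dof=2 J2 → L=2 J1=0 J2=1
add link → L=3 J1=0 J2=1
C@1,2 dof=2 J2 → L=3 J1=0 J2=2
add link → L=4 J1=0 J2=2
R@2,3 dof=1 J1 → L=4 J1=1 J2=2
P@0,3 dof=1 J1 → L=4 J1=2 J2=2
M=3(L−1)−2J1−J2=3·3−2·2−2=3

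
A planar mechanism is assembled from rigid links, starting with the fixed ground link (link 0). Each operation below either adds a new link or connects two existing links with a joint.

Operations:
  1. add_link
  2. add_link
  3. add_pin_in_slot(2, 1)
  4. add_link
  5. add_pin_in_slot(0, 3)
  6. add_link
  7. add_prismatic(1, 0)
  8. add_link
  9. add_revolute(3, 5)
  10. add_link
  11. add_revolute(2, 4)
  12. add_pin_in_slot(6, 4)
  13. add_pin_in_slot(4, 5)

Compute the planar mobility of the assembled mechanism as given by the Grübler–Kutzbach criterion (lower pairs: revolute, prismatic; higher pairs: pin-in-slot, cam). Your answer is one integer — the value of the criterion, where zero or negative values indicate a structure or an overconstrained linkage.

link 0 = ground. State L|J1|J2 = 1|0|0
+link1  2|0|0
+link2  3|0|0
PS(2,1) f=2→J2  3|0|1
+link3  4|0|1
PS(0,3) f=2→J2  4|0|2
+link4  5|0|2
P(1,0) f=1→J1  5|1|2
+link5  6|1|2
R(3,5) f=1→J1  6|2|2
+link6  7|2|2
R(2,4) f=1→J1  7|3|2
PS(6,4) f=2→J2  7|3|3
PS(4,5) f=2→J2  7|3|4
M = 3(7−1)−2·3−4 = 18−6−4 = 8

M = 8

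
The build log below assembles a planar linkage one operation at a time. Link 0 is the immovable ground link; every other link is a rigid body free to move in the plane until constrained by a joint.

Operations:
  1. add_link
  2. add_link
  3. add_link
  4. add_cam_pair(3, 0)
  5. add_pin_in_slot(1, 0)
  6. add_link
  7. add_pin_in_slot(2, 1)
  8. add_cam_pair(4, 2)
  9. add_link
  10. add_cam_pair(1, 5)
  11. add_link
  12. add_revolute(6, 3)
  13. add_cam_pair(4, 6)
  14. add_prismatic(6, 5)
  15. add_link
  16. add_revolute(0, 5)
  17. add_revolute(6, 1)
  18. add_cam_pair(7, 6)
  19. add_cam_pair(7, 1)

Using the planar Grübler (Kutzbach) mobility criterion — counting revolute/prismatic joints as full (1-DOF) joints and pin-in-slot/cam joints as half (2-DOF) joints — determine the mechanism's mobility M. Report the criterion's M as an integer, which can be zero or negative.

(L,J1,J2)=(1,0,0); link0 fixed
link1: (2,0,0)
link2: (3,0,0)
link3: (4,0,0)
C 3-0 [J2]: (4,0,1)
PS 1-0 [J2]: (4,0,2)
link4: (5,0,2)
PS 2-1 [J2]: (5,0,3)
C 4-2 [J2]: (5,0,4)
link5: (6,0,4)
C 1-5 [J2]: (6,0,5)
link6: (7,0,5)
R 6-3 [J1]: (7,1,5)
C 4-6 [J2]: (7,1,6)
P 6-5 [J1]: (7,2,6)
link7: (8,2,6)
R 0-5 [J1]: (8,3,6)
R 6-1 [J1]: (8,4,6)
C 7-6 [J2]: (8,4,7)
C 7-1 [J2]: (8,4,8)
Grübler: 3·7 − 2·4 − 8 = 5

M = 5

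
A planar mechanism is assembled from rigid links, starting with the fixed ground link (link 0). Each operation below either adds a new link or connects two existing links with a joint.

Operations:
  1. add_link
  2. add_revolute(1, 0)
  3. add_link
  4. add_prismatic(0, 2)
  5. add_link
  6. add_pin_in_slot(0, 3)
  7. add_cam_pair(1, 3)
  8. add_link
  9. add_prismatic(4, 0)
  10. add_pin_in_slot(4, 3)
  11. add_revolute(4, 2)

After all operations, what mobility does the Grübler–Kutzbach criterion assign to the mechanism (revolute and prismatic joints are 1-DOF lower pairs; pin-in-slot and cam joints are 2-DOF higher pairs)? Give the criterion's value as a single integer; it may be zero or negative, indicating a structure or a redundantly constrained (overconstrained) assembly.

L=1 J1=0 J2=0
add link → L=2 J1=0 J2=0
R@1,0 dof=1 J1 → L=2 J1=1 J2=0
add link → L=3 J1=1 J2=0
P@0,2 dof=1 J1 → L=3 J1=2 J2=0
add link → L=4 J1=2 J2=0
PS@0,3 dof=2 J2 → L=4 J1=2 J2=1
C@1,3 dof=2 J2 → L=4 J1=2 J2=2
add link → L=5 J1=2 J2=2
P@4,0 dof=1 J1 → L=5 J1=3 J2=2
PS@4,3 dof=2 J2 → L=5 J1=3 J2=3
R@4,2 dof=1 J1 → L=5 J1=4 J2=3
M=3(L−1)−2J1−J2=3·4−2·4−3=1

M = 1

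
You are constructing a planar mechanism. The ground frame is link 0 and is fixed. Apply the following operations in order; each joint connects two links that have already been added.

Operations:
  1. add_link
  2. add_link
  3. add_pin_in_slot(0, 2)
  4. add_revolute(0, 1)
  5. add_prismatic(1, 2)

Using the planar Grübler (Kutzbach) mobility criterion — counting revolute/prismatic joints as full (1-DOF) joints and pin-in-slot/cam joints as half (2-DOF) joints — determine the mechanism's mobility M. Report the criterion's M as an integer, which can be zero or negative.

M = 1

link 0 = ground. State L|J1|J2 = 1|0|0
+link1  2|0|0
+link2  3|0|0
PS(0,2) f=2→J2  3|0|1
R(0,1) f=1→J1  3|1|1
P(1,2) f=1→J1  3|2|1
M = 3(3−1)−2·2−1 = 6−4−1 = 1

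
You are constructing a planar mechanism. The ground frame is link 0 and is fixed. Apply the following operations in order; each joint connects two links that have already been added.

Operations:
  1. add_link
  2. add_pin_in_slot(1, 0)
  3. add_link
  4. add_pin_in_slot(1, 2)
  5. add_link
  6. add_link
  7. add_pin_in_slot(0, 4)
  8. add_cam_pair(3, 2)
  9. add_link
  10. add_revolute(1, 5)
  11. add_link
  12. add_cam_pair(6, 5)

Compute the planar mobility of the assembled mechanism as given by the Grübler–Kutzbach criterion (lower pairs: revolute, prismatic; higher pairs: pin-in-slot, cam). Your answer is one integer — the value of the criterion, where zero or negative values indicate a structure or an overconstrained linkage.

M = 11

L=1 J1=0 J2=0
add link → L=2 J1=0 J2=0
PS@1,0 dof=2 J2 → L=2 J1=0 J2=1
add link → L=3 J1=0 J2=1
PS@1,2 dof=2 J2 → L=3 J1=0 J2=2
add link → L=4 J1=0 J2=2
add link → L=5 J1=0 J2=2
PS@0,4 dof=2 J2 → L=5 J1=0 J2=3
C@3,2 dof=2 J2 → L=5 J1=0 J2=4
add link → L=6 J1=0 J2=4
R@1,5 dof=1 J1 → L=6 J1=1 J2=4
add link → L=7 J1=1 J2=4
C@6,5 dof=2 J2 → L=7 J1=1 J2=5
M=3(L−1)−2J1−J2=3·6−2·1−5=11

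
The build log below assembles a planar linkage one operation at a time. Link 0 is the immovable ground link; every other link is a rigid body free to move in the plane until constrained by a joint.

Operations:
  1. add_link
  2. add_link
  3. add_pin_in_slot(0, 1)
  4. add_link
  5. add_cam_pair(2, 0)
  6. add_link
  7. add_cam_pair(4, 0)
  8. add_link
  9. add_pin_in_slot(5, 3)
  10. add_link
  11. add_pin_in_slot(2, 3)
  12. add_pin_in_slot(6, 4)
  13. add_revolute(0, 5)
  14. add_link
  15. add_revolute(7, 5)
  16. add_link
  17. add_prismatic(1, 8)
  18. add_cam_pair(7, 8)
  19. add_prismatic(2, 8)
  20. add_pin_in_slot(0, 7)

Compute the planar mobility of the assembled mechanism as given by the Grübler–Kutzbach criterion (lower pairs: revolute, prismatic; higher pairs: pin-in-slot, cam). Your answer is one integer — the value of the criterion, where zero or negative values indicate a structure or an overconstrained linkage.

M = 8

[1;0;0] (link 0 is ground)
L+ [2;0;0]
L+ [3;0;0]
PS(0,1)∈J2 [3;0;1]
L+ [4;0;1]
C(2,0)∈J2 [4;0;2]
L+ [5;0;2]
C(4,0)∈J2 [5;0;3]
L+ [6;0;3]
PS(5,3)∈J2 [6;0;4]
L+ [7;0;4]
PS(2,3)∈J2 [7;0;5]
PS(6,4)∈J2 [7;0;6]
R(0,5)∈J1 [7;1;6]
L+ [8;1;6]
R(7,5)∈J1 [8;2;6]
L+ [9;2;6]
P(1,8)∈J1 [9;3;6]
C(7,8)∈J2 [9;3;7]
P(2,8)∈J1 [9;4;7]
PS(0,7)∈J2 [9;4;8]
mobility = 24 − 8 − 8 = 8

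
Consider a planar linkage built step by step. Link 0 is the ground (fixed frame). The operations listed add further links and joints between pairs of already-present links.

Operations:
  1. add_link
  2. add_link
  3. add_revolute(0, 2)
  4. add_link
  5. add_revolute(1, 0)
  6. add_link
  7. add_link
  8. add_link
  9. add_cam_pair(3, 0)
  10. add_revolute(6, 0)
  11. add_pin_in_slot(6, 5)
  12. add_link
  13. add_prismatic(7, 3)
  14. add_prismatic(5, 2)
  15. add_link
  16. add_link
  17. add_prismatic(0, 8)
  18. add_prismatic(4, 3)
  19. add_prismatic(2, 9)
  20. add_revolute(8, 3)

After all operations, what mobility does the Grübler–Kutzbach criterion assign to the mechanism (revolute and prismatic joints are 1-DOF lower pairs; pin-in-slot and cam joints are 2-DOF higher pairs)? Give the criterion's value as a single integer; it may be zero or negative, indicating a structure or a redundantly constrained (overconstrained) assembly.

M = 7

[1;0;0] (link 0 is ground)
L+ [2;0;0]
L+ [3;0;0]
R(0,2)∈J1 [3;1;0]
L+ [4;1;0]
R(1,0)∈J1 [4;2;0]
L+ [5;2;0]
L+ [6;2;0]
L+ [7;2;0]
C(3,0)∈J2 [7;2;1]
R(6,0)∈J1 [7;3;1]
PS(6,5)∈J2 [7;3;2]
L+ [8;3;2]
P(7,3)∈J1 [8;4;2]
P(5,2)∈J1 [8;5;2]
L+ [9;5;2]
L+ [10;5;2]
P(0,8)∈J1 [10;6;2]
P(4,3)∈J1 [10;7;2]
P(2,9)∈J1 [10;8;2]
R(8,3)∈J1 [10;9;2]
mobility = 27 − 18 − 2 = 7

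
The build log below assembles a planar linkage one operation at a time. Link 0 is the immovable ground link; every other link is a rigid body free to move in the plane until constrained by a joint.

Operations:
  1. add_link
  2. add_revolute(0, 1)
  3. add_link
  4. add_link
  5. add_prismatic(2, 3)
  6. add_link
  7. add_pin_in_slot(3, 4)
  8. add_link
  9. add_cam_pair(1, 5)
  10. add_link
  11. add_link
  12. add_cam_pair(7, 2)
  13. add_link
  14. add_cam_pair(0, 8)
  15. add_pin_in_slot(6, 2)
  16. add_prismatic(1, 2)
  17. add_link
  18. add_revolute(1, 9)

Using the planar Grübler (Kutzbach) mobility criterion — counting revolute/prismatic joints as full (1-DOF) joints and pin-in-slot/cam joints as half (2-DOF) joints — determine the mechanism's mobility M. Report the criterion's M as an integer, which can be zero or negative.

M = 14

(L,J1,J2)=(1,0,0); link0 fixed
link1: (2,0,0)
R 0-1 [J1]: (2,1,0)
link2: (3,1,0)
link3: (4,1,0)
P 2-3 [J1]: (4,2,0)
link4: (5,2,0)
PS 3-4 [J2]: (5,2,1)
link5: (6,2,1)
C 1-5 [J2]: (6,2,2)
link6: (7,2,2)
link7: (8,2,2)
C 7-2 [J2]: (8,2,3)
link8: (9,2,3)
C 0-8 [J2]: (9,2,4)
PS 6-2 [J2]: (9,2,5)
P 1-2 [J1]: (9,3,5)
link9: (10,3,5)
R 1-9 [J1]: (10,4,5)
Grübler: 3·9 − 2·4 − 5 = 14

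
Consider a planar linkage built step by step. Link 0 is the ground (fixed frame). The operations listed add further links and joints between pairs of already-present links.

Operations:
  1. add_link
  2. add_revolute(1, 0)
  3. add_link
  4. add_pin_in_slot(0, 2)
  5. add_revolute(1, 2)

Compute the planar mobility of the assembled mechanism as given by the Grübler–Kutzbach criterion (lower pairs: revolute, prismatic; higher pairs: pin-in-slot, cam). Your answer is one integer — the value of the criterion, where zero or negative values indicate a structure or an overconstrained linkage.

ground; <1,0,0>
#1 <2,0,0>
R:1↔0 J1 <2,1,0>
#2 <3,1,0>
PS:0↔2 J2 <3,1,1>
R:1↔2 J1 <3,2,1>
3×2 − 2×2 − 1×1 = 1

M = 1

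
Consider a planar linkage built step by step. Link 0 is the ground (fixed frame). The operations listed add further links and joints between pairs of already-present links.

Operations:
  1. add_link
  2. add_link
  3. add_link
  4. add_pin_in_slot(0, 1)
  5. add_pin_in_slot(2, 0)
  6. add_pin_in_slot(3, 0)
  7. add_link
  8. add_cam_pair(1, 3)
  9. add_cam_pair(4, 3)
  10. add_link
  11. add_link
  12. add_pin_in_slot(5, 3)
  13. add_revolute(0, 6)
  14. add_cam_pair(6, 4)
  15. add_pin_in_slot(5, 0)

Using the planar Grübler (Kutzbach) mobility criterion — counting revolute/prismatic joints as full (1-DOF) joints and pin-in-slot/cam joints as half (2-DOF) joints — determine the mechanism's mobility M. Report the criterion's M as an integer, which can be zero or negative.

link 0 = ground. State L|J1|J2 = 1|0|0
+link1  2|0|0
+link2  3|0|0
+link3  4|0|0
PS(0,1) f=2→J2  4|0|1
PS(2,0) f=2→J2  4|0|2
PS(3,0) f=2→J2  4|0|3
+link4  5|0|3
C(1,3) f=2→J2  5|0|4
C(4,3) f=2→J2  5|0|5
+link5  6|0|5
+link6  7|0|5
PS(5,3) f=2→J2  7|0|6
R(0,6) f=1→J1  7|1|6
C(6,4) f=2→J2  7|1|7
PS(5,0) f=2→J2  7|1|8
M = 3(7−1)−2·1−8 = 18−2−8 = 8

M = 8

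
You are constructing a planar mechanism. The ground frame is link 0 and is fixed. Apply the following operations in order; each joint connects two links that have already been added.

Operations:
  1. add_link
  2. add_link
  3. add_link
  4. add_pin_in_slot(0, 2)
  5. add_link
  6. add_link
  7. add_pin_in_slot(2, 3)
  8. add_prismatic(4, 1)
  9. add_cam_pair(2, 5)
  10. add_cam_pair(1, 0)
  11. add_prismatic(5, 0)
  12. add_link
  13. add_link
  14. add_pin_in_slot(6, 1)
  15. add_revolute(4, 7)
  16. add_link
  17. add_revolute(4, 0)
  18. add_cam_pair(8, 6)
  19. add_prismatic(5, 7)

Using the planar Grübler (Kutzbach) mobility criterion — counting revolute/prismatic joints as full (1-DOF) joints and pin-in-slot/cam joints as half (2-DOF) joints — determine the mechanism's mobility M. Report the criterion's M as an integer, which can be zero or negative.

M = 8

ground; <1,0,0>
#1 <2,0,0>
#2 <3,0,0>
#3 <4,0,0>
PS:0↔2 J2 <4,0,1>
#4 <5,0,1>
#5 <6,0,1>
PS:2↔3 J2 <6,0,2>
P:4↔1 J1 <6,1,2>
C:2↔5 J2 <6,1,3>
C:1↔0 J2 <6,1,4>
P:5↔0 J1 <6,2,4>
#6 <7,2,4>
#7 <8,2,4>
PS:6↔1 J2 <8,2,5>
R:4↔7 J1 <8,3,5>
#8 <9,3,5>
R:4↔0 J1 <9,4,5>
C:8↔6 J2 <9,4,6>
P:5↔7 J1 <9,5,6>
3×8 − 2×5 − 1×6 = 8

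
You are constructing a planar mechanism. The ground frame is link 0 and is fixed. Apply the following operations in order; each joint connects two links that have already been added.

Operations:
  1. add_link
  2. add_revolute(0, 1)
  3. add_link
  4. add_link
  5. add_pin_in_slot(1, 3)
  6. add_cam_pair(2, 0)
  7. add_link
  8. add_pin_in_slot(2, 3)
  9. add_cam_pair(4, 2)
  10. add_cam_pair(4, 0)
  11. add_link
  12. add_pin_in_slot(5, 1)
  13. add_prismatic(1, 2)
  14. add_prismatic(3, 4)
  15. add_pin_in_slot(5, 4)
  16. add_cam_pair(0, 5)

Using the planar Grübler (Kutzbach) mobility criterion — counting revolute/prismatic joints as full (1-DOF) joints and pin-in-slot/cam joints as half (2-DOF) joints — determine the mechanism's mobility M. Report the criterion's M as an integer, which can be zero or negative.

(L,J1,J2)=(1,0,0); link0 fixed
link1: (2,0,0)
R 0-1 [J1]: (2,1,0)
link2: (3,1,0)
link3: (4,1,0)
PS 1-3 [J2]: (4,1,1)
C 2-0 [J2]: (4,1,2)
link4: (5,1,2)
PS 2-3 [J2]: (5,1,3)
C 4-2 [J2]: (5,1,4)
C 4-0 [J2]: (5,1,5)
link5: (6,1,5)
PS 5-1 [J2]: (6,1,6)
P 1-2 [J1]: (6,2,6)
P 3-4 [J1]: (6,3,6)
PS 5-4 [J2]: (6,3,7)
C 0-5 [J2]: (6,3,8)
Grübler: 3·5 − 2·3 − 8 = 1

M = 1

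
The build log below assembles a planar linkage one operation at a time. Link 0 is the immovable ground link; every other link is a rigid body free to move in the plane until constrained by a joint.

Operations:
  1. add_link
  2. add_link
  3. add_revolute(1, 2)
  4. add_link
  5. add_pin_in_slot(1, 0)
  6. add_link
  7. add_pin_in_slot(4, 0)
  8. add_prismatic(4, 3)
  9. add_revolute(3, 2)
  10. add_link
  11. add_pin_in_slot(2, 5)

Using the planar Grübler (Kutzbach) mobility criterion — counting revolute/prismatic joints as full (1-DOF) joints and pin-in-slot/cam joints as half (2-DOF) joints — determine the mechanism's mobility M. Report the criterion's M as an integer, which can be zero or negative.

ground; <1,0,0>
#1 <2,0,0>
#2 <3,0,0>
R:1↔2 J1 <3,1,0>
#3 <4,1,0>
PS:1↔0 J2 <4,1,1>
#4 <5,1,1>
PS:4↔0 J2 <5,1,2>
P:4↔3 J1 <5,2,2>
R:3↔2 J1 <5,3,2>
#5 <6,3,2>
PS:2↔5 J2 <6,3,3>
3×5 − 2×3 − 1×3 = 6

M = 6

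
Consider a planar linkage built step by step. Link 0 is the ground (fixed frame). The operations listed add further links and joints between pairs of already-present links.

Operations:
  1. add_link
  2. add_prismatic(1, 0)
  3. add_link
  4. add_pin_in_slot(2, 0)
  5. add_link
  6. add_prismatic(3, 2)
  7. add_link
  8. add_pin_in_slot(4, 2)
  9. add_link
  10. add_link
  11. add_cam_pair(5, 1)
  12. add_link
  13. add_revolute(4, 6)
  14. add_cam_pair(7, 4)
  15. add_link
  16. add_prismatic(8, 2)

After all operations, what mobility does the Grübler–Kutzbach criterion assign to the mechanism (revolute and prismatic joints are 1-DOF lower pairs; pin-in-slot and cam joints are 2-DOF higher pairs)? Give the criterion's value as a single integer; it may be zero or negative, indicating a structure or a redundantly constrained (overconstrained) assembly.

M = 12

ground; <1,0,0>
#1 <2,0,0>
P:1↔0 J1 <2,1,0>
#2 <3,1,0>
PS:2↔0 J2 <3,1,1>
#3 <4,1,1>
P:3↔2 J1 <4,2,1>
#4 <5,2,1>
PS:4↔2 J2 <5,2,2>
#5 <6,2,2>
#6 <7,2,2>
C:5↔1 J2 <7,2,3>
#7 <8,2,3>
R:4↔6 J1 <8,3,3>
C:7↔4 J2 <8,3,4>
#8 <9,3,4>
P:8↔2 J1 <9,4,4>
3×8 − 2×4 − 1×4 = 12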